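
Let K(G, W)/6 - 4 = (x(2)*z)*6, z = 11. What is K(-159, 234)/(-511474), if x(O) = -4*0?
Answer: -12/255737 ≈ -4.6923e-5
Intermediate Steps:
x(O) = 0
K(G, W) = 24 (K(G, W) = 24 + 6*((0*11)*6) = 24 + 6*(0*6) = 24 + 6*0 = 24 + 0 = 24)
K(-159, 234)/(-511474) = 24/(-511474) = 24*(-1/511474) = -12/255737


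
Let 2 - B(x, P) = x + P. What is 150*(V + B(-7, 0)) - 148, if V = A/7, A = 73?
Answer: 19364/7 ≈ 2766.3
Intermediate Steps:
B(x, P) = 2 - P - x (B(x, P) = 2 - (x + P) = 2 - (P + x) = 2 + (-P - x) = 2 - P - x)
V = 73/7 ≈ 10.429
150*(V + B(-7, 0)) - 148 = 150*(73/7 + (2 - 1*0 - 1*(-7))) - 148 = 150*(73/7 + (2 + 0 + 7)) - 148 = 150*(73/7 + 9) - 148 = 150*(136/7) - 148 = 20400/7 - 148 = 19364/7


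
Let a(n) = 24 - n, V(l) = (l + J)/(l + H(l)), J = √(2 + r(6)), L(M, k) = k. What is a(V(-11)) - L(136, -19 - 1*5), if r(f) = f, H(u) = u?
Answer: 95/2 + √2/11 ≈ 47.629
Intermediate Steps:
J = 2*√2 (J = √(2 + 6) = √8 = 2*√2 ≈ 2.8284)
V(l) = (l + 2*√2)/(2*l) (V(l) = (l + 2*√2)/(l + l) = (l + 2*√2)/((2*l)) = (l + 2*√2)*(1/(2*l)) = (l + 2*√2)/(2*l))
a(V(-11)) - L(136, -19 - 1*5) = (24 - (√2 + (½)*(-11))/(-11)) - (-19 - 1*5) = (24 - (-1)*(√2 - 11/2)/11) - (-19 - 5) = (24 - (-1)*(-11/2 + √2)/11) - 1*(-24) = (24 - (½ - √2/11)) + 24 = (24 + (-½ + √2/11)) + 24 = (47/2 + √2/11) + 24 = 95/2 + √2/11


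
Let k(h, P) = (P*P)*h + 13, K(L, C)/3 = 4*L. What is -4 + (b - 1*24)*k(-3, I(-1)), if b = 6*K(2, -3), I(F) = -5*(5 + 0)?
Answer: -223444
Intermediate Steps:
I(F) = -25 (I(F) = -5*5 = -25)
K(L, C) = 12*L (K(L, C) = 3*(4*L) = 12*L)
b = 144 (b = 6*(12*2) = 6*24 = 144)
k(h, P) = 13 + h*P² (k(h, P) = P²*h + 13 = h*P² + 13 = 13 + h*P²)
-4 + (b - 1*24)*k(-3, I(-1)) = -4 + (144 - 1*24)*(13 - 3*(-25)²) = -4 + (144 - 24)*(13 - 3*625) = -4 + 120*(13 - 1875) = -4 + 120*(-1862) = -4 - 223440 = -223444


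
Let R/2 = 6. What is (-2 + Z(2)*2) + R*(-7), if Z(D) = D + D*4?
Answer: -66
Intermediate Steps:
R = 12 (R = 2*6 = 12)
Z(D) = 5*D (Z(D) = D + 4*D = 5*D)
(-2 + Z(2)*2) + R*(-7) = (-2 + (5*2)*2) + 12*(-7) = (-2 + 10*2) - 84 = (-2 + 20) - 84 = 18 - 84 = -66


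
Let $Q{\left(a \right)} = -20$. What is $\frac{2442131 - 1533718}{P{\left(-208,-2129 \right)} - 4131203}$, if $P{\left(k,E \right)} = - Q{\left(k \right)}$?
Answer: $- \frac{908413}{4131183} \approx -0.21989$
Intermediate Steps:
$P{\left(k,E \right)} = 20$ ($P{\left(k,E \right)} = \left(-1\right) \left(-20\right) = 20$)
$\frac{2442131 - 1533718}{P{\left(-208,-2129 \right)} - 4131203} = \frac{2442131 - 1533718}{20 - 4131203} = \frac{908413}{-4131183} = 908413 \left(- \frac{1}{4131183}\right) = - \frac{908413}{4131183}$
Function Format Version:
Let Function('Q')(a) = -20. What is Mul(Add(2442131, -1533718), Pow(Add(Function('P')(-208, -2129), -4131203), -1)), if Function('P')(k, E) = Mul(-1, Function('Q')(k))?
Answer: Rational(-908413, 4131183) ≈ -0.21989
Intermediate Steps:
Function('P')(k, E) = 20 (Function('P')(k, E) = Mul(-1, -20) = 20)
Mul(Add(2442131, -1533718), Pow(Add(Function('P')(-208, -2129), -4131203), -1)) = Mul(Add(2442131, -1533718), Pow(Add(20, -4131203), -1)) = Mul(908413, Pow(-4131183, -1)) = Mul(908413, Rational(-1, 4131183)) = Rational(-908413, 4131183)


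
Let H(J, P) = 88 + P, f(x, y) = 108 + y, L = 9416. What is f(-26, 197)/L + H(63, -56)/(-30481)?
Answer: 817763/26091736 ≈ 0.031342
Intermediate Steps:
f(-26, 197)/L + H(63, -56)/(-30481) = (108 + 197)/9416 + (88 - 56)/(-30481) = 305*(1/9416) + 32*(-1/30481) = 305/9416 - 32/30481 = 817763/26091736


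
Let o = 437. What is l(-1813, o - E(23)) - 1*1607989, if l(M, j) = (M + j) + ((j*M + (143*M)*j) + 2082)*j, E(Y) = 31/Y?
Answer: -26212104765878/529 ≈ -4.9550e+10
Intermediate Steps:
l(M, j) = M + j + j*(2082 + 144*M*j) (l(M, j) = (M + j) + ((M*j + 143*M*j) + 2082)*j = (M + j) + (144*M*j + 2082)*j = (M + j) + (2082 + 144*M*j)*j = (M + j) + j*(2082 + 144*M*j) = M + j + j*(2082 + 144*M*j))
l(-1813, o - E(23)) - 1*1607989 = (-1813 + 2083*(437 - 31/23) + 144*(-1813)*(437 - 31/23)²) - 1*1607989 = (-1813 + 2083*(437 - 31/23) + 144*(-1813)*(437 - 31/23)²) - 1607989 = (-1813 + 2083*(10020/23) + 144*(-1813)*(10020/23)²) - 1607989 = (-1813 + 20871660/23 + 144*(-1813)*(100400400/529)) - 1607989 = (-1813 + 20871660/23 - 26211733228800/529) - 1607989 = -26211254139697/529 - 1607989 = -26212104765878/529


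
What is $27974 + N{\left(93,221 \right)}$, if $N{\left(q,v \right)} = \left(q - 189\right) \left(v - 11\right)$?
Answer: $7814$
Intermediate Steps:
$N{\left(q,v \right)} = \left(-189 + q\right) \left(-11 + v\right)$
$27974 + N{\left(93,221 \right)} = 27974 + \left(2079 - 41769 - 1023 + 93 \cdot 221\right) = 27974 + \left(2079 - 41769 - 1023 + 20553\right) = 27974 - 20160 = 7814$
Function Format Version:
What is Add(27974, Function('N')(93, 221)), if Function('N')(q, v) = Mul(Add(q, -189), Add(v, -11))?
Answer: 7814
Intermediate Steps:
Function('N')(q, v) = Mul(Add(-189, q), Add(-11, v))
Add(27974, Function('N')(93, 221)) = Add(27974, Add(2079, Mul(-189, 221), Mul(-11, 93), Mul(93, 221))) = Add(27974, Add(2079, -41769, -1023, 20553)) = Add(27974, -20160) = 7814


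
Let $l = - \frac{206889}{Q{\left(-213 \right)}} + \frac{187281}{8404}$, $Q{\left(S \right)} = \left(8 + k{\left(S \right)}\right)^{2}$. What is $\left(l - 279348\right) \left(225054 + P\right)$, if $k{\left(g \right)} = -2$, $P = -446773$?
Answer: $\frac{398387536981481}{6303} \approx 6.3206 \cdot 10^{10}$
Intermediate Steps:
$Q{\left(S \right)} = 36$ ($Q{\left(S \right)} = \left(8 - 2\right)^{2} = 6^{2} = 36$)
$l = - \frac{36082355}{6303}$ ($l = - \frac{206889}{36} + \frac{187281}{8404} = \left(-206889\right) \frac{1}{36} + 187281 \cdot \frac{1}{8404} = - \frac{68963}{12} + \frac{187281}{8404} = - \frac{36082355}{6303} \approx -5724.6$)
$\left(l - 279348\right) \left(225054 + P\right) = \left(- \frac{36082355}{6303} - 279348\right) \left(225054 - 446773\right) = \left(- \frac{36082355}{6303} - 279348\right) \left(-221719\right) = \left(- \frac{1796812799}{6303}\right) \left(-221719\right) = \frac{398387536981481}{6303}$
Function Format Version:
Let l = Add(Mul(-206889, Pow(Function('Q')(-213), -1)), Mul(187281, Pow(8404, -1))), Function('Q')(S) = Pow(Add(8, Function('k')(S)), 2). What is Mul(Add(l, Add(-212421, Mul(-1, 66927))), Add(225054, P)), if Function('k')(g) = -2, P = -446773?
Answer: Rational(398387536981481, 6303) ≈ 6.3206e+10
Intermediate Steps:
Function('Q')(S) = 36 (Function('Q')(S) = Pow(Add(8, -2), 2) = Pow(6, 2) = 36)
l = Rational(-36082355, 6303) (l = Add(Mul(-206889, Pow(36, -1)), Mul(187281, Pow(8404, -1))) = Add(Mul(-206889, Rational(1, 36)), Mul(187281, Rational(1, 8404))) = Add(Rational(-68963, 12), Rational(187281, 8404)) = Rational(-36082355, 6303) ≈ -5724.6)
Mul(Add(l, Add(-212421, Mul(-1, 66927))), Add(225054, P)) = Mul(Add(Rational(-36082355, 6303), Add(-212421, Mul(-1, 66927))), Add(225054, -446773)) = Mul(Add(Rational(-36082355, 6303), Add(-212421, -66927)), -221719) = Mul(Add(Rational(-36082355, 6303), -279348), -221719) = Mul(Rational(-1796812799, 6303), -221719) = Rational(398387536981481, 6303)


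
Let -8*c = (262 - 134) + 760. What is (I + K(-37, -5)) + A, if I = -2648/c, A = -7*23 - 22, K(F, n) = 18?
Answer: -15667/111 ≈ -141.14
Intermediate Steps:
c = -111 (c = -((262 - 134) + 760)/8 = -(128 + 760)/8 = -1/8*888 = -111)
A = -183 (A = -161 - 22 = -183)
I = 2648/111 (I = -2648/(-111) = -2648*(-1/111) = 2648/111 ≈ 23.856)
(I + K(-37, -5)) + A = (2648/111 + 18) - 183 = 4646/111 - 183 = -15667/111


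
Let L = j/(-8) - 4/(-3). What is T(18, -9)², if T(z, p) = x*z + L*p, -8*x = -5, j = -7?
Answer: 4761/64 ≈ 74.391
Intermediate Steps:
L = 53/24 (L = -7/(-8) - 4/(-3) = -7*(-⅛) - 4*(-⅓) = 7/8 + 4/3 = 53/24 ≈ 2.2083)
x = 5/8 (x = -⅛*(-5) = 5/8 ≈ 0.62500)
T(z, p) = 5*z/8 + 53*p/24
T(18, -9)² = ((5/8)*18 + (53/24)*(-9))² = (45/4 - 159/8)² = (-69/8)² = 4761/64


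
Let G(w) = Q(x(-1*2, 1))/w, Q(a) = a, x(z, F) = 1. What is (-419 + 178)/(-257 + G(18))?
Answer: 4338/4625 ≈ 0.93795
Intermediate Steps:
G(w) = 1/w
(-419 + 178)/(-257 + G(18)) = (-419 + 178)/(-257 + 1/18) = -241/(-257 + 1/18) = -241/(-4625/18) = -241*(-18/4625) = 4338/4625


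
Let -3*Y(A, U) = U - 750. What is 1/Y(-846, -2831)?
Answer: 3/3581 ≈ 0.00083775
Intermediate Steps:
Y(A, U) = 250 - U/3 (Y(A, U) = -(U - 750)/3 = -(-750 + U)/3 = 250 - U/3)
1/Y(-846, -2831) = 1/(250 - ⅓*(-2831)) = 1/(250 + 2831/3) = 1/(3581/3) = 3/3581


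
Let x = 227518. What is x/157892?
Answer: 113759/78946 ≈ 1.4410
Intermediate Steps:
x/157892 = 227518/157892 = 227518*(1/157892) = 113759/78946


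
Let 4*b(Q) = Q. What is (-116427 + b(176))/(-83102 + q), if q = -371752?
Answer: 116383/454854 ≈ 0.25587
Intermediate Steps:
b(Q) = Q/4
(-116427 + b(176))/(-83102 + q) = (-116427 + (¼)*176)/(-83102 - 371752) = (-116427 + 44)/(-454854) = -116383*(-1/454854) = 116383/454854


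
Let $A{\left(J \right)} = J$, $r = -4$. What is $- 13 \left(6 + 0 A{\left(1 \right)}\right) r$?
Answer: $312$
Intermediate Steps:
$- 13 \left(6 + 0 A{\left(1 \right)}\right) r = - 13 \left(6 + 0 \cdot 1\right) \left(-4\right) = - 13 \left(6 + 0\right) \left(-4\right) = \left(-13\right) 6 \left(-4\right) = \left(-78\right) \left(-4\right) = 312$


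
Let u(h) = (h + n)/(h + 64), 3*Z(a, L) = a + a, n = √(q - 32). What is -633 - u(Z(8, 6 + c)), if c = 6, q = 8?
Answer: -8230/13 - 3*I*√6/104 ≈ -633.08 - 0.070658*I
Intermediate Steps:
n = 2*I*√6 (n = √(8 - 32) = √(-24) = 2*I*√6 ≈ 4.899*I)
Z(a, L) = 2*a/3 (Z(a, L) = (a + a)/3 = (2*a)/3 = 2*a/3)
u(h) = (h + 2*I*√6)/(64 + h) (u(h) = (h + 2*I*√6)/(h + 64) = (h + 2*I*√6)/(64 + h))
-633 - u(Z(8, 6 + c)) = -633 - ((⅔)*8 + 2*I*√6)/(64 + (⅔)*8) = -633 - (16/3 + 2*I*√6)/(64 + 16/3) = -633 - (16/3 + 2*I*√6)/208/3 = -633 - 3*(16/3 + 2*I*√6)/208 = -633 - (1/13 + 3*I*√6/104) = -633 + (-1/13 - 3*I*√6/104) = -8230/13 - 3*I*√6/104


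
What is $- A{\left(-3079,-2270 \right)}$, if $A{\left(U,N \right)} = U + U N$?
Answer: $-6986251$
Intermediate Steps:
$A{\left(U,N \right)} = U + N U$
$- A{\left(-3079,-2270 \right)} = - \left(-3079\right) \left(1 - 2270\right) = - \left(-3079\right) \left(-2269\right) = \left(-1\right) 6986251 = -6986251$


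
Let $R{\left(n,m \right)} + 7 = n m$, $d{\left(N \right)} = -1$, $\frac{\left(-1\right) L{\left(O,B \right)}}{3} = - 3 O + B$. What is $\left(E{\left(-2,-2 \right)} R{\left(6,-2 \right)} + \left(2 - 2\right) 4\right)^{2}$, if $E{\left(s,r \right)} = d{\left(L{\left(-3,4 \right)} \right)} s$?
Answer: $1444$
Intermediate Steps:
$L{\left(O,B \right)} = - 3 B + 9 O$ ($L{\left(O,B \right)} = - 3 \left(- 3 O + B\right) = - 3 \left(B - 3 O\right) = - 3 B + 9 O$)
$R{\left(n,m \right)} = -7 + m n$ ($R{\left(n,m \right)} = -7 + n m = -7 + m n$)
$E{\left(s,r \right)} = - s$
$\left(E{\left(-2,-2 \right)} R{\left(6,-2 \right)} + \left(2 - 2\right) 4\right)^{2} = \left(\left(-1\right) \left(-2\right) \left(-7 - 12\right) + \left(2 - 2\right) 4\right)^{2} = \left(2 \left(-7 - 12\right) + 0 \cdot 4\right)^{2} = \left(2 \left(-19\right) + 0\right)^{2} = \left(-38 + 0\right)^{2} = \left(-38\right)^{2} = 1444$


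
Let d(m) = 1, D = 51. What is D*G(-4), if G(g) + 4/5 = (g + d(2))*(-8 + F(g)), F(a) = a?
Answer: 8976/5 ≈ 1795.2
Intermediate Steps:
G(g) = -⅘ + (1 + g)*(-8 + g) (G(g) = -⅘ + (g + 1)*(-8 + g) = -⅘ + (1 + g)*(-8 + g))
D*G(-4) = 51*(-44/5 + (-4)² - 7*(-4)) = 51*(-44/5 + 16 + 28) = 51*(176/5) = 8976/5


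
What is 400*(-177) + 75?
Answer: -70725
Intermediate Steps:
400*(-177) + 75 = -70800 + 75 = -70725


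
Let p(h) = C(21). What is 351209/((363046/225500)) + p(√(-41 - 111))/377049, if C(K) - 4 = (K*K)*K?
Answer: 14930695184483345/68443065627 ≈ 2.1815e+5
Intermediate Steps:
C(K) = 4 + K³ (C(K) = 4 + (K*K)*K = 4 + K²*K = 4 + K³)
p(h) = 9265 (p(h) = 4 + 21³ = 4 + 9261 = 9265)
351209/((363046/225500)) + p(√(-41 - 111))/377049 = 351209/((363046/225500)) + 9265/377049 = 351209/((363046*(1/225500))) + 9265*(1/377049) = 351209/(181523/112750) + 9265/377049 = 351209*(112750/181523) + 9265/377049 = 39598814750/181523 + 9265/377049 = 14930695184483345/68443065627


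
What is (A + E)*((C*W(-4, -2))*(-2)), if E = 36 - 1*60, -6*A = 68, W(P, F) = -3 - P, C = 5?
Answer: 1060/3 ≈ 353.33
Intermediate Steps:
A = -34/3 (A = -⅙*68 = -34/3 ≈ -11.333)
E = -24 (E = 36 - 60 = -24)
(A + E)*((C*W(-4, -2))*(-2)) = (-34/3 - 24)*((5*(-3 - 1*(-4)))*(-2)) = -106*5*(-3 + 4)*(-2)/3 = -106*5*1*(-2)/3 = -530*(-2)/3 = -106/3*(-10) = 1060/3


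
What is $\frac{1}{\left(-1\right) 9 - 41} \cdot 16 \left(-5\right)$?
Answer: $\frac{8}{5} \approx 1.6$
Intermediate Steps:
$\frac{1}{\left(-1\right) 9 - 41} \cdot 16 \left(-5\right) = \frac{1}{-9 - 41} \cdot 16 \left(-5\right) = \frac{1}{-50} \cdot 16 \left(-5\right) = \left(- \frac{1}{50}\right) 16 \left(-5\right) = \left(- \frac{8}{25}\right) \left(-5\right) = \frac{8}{5}$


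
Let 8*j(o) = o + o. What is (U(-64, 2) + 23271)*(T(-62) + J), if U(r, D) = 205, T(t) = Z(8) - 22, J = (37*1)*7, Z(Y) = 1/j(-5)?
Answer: 27725156/5 ≈ 5.5450e+6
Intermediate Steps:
j(o) = o/4 (j(o) = (o + o)/8 = (2*o)/8 = o/4)
Z(Y) = -⅘ (Z(Y) = 1/((¼)*(-5)) = 1/(-5/4) = -⅘)
J = 259 (J = 37*7 = 259)
T(t) = -114/5 (T(t) = -⅘ - 22 = -114/5)
(U(-64, 2) + 23271)*(T(-62) + J) = (205 + 23271)*(-114/5 + 259) = 23476*(1181/5) = 27725156/5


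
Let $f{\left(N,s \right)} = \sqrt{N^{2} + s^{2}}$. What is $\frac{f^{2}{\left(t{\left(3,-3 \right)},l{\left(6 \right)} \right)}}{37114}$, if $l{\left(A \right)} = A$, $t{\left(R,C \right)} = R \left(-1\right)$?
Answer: $\frac{45}{37114} \approx 0.0012125$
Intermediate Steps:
$t{\left(R,C \right)} = - R$
$\frac{f^{2}{\left(t{\left(3,-3 \right)},l{\left(6 \right)} \right)}}{37114} = \frac{\left(\sqrt{\left(\left(-1\right) 3\right)^{2} + 6^{2}}\right)^{2}}{37114} = \left(\sqrt{\left(-3\right)^{2} + 36}\right)^{2} \cdot \frac{1}{37114} = \left(\sqrt{9 + 36}\right)^{2} \cdot \frac{1}{37114} = \left(\sqrt{45}\right)^{2} \cdot \frac{1}{37114} = \left(3 \sqrt{5}\right)^{2} \cdot \frac{1}{37114} = 45 \cdot \frac{1}{37114} = \frac{45}{37114}$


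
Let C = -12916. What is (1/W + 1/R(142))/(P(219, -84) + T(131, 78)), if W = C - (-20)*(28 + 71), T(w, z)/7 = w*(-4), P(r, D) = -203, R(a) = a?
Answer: -771/429380168 ≈ -1.7956e-6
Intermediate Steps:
T(w, z) = -28*w (T(w, z) = 7*(w*(-4)) = 7*(-4*w) = -28*w)
W = -10936 (W = -12916 - (-20)*(28 + 71) = -12916 - (-20)*99 = -12916 - 1*(-1980) = -12916 + 1980 = -10936)
(1/W + 1/R(142))/(P(219, -84) + T(131, 78)) = (1/(-10936) + 1/142)/(-203 - 28*131) = (-1/10936 + 1/142)/(-203 - 3668) = (5397/776456)/(-3871) = (5397/776456)*(-1/3871) = -771/429380168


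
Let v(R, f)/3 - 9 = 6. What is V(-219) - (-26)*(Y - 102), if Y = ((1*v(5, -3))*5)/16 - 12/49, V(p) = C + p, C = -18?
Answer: -991659/392 ≈ -2529.7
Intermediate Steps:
v(R, f) = 45 (v(R, f) = 27 + 3*6 = 27 + 18 = 45)
V(p) = -18 + p
Y = 10833/784 (Y = ((1*45)*5)/16 - 12/49 = (45*5)*(1/16) - 12*1/49 = 225*(1/16) - 12/49 = 225/16 - 12/49 = 10833/784 ≈ 13.818)
V(-219) - (-26)*(Y - 102) = (-18 - 219) - (-26)*(10833/784 - 102) = -237 - (-26)*(-69135)/784 = -237 - 1*898755/392 = -237 - 898755/392 = -991659/392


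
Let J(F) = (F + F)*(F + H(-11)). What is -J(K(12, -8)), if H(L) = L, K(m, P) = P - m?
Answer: -1240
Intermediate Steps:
J(F) = 2*F*(-11 + F) (J(F) = (F + F)*(F - 11) = (2*F)*(-11 + F) = 2*F*(-11 + F))
-J(K(12, -8)) = -2*(-8 - 1*12)*(-11 + (-8 - 1*12)) = -2*(-8 - 12)*(-11 + (-8 - 12)) = -2*(-20)*(-11 - 20) = -2*(-20)*(-31) = -1*1240 = -1240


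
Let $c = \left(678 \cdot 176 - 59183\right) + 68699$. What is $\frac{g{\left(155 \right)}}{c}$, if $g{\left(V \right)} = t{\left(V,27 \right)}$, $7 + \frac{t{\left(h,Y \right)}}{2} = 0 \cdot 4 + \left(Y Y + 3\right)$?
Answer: $\frac{725}{64422} \approx 0.011254$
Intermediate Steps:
$t{\left(h,Y \right)} = -8 + 2 Y^{2}$ ($t{\left(h,Y \right)} = -14 + 2 \left(0 \cdot 4 + \left(Y Y + 3\right)\right) = -14 + 2 \left(0 + \left(Y^{2} + 3\right)\right) = -14 + 2 \left(0 + \left(3 + Y^{2}\right)\right) = -14 + 2 \left(3 + Y^{2}\right) = -14 + \left(6 + 2 Y^{2}\right) = -8 + 2 Y^{2}$)
$g{\left(V \right)} = 1450$ ($g{\left(V \right)} = -8 + 2 \cdot 27^{2} = -8 + 2 \cdot 729 = -8 + 1458 = 1450$)
$c = 128844$ ($c = \left(119328 - 59183\right) + 68699 = 60145 + 68699 = 128844$)
$\frac{g{\left(155 \right)}}{c} = \frac{1450}{128844} = 1450 \cdot \frac{1}{128844} = \frac{725}{64422}$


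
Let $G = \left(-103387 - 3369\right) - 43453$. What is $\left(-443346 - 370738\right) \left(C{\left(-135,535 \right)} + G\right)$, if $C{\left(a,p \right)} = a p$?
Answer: $181079960456$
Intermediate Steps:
$G = -150209$ ($G = -106756 - 43453 = -150209$)
$\left(-443346 - 370738\right) \left(C{\left(-135,535 \right)} + G\right) = \left(-443346 - 370738\right) \left(\left(-135\right) 535 - 150209\right) = - 814084 \left(-72225 - 150209\right) = \left(-814084\right) \left(-222434\right) = 181079960456$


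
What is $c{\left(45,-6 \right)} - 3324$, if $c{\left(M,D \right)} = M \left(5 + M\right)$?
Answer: $-1074$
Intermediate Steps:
$c{\left(45,-6 \right)} - 3324 = 45 \left(5 + 45\right) - 3324 = 45 \cdot 50 - 3324 = 2250 - 3324 = -1074$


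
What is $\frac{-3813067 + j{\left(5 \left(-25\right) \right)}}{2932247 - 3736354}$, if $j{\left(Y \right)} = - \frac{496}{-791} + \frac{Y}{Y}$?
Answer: $\frac{3016134710}{636048637} \approx 4.742$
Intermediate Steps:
$j{\left(Y \right)} = \frac{1287}{791}$ ($j{\left(Y \right)} = \left(-496\right) \left(- \frac{1}{791}\right) + 1 = \frac{496}{791} + 1 = \frac{1287}{791}$)
$\frac{-3813067 + j{\left(5 \left(-25\right) \right)}}{2932247 - 3736354} = \frac{-3813067 + \frac{1287}{791}}{2932247 - 3736354} = - \frac{3016134710}{791 \left(-804107\right)} = \left(- \frac{3016134710}{791}\right) \left(- \frac{1}{804107}\right) = \frac{3016134710}{636048637}$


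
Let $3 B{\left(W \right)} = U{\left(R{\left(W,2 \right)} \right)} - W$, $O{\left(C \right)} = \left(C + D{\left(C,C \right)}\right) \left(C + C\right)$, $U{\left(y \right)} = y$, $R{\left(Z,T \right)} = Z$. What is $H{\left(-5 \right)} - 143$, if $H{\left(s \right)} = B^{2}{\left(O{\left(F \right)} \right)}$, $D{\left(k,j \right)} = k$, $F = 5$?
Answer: $-143$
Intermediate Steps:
$O{\left(C \right)} = 4 C^{2}$ ($O{\left(C \right)} = \left(C + C\right) \left(C + C\right) = 2 C 2 C = 4 C^{2}$)
$B{\left(W \right)} = 0$ ($B{\left(W \right)} = \frac{W - W}{3} = \frac{1}{3} \cdot 0 = 0$)
$H{\left(s \right)} = 0$ ($H{\left(s \right)} = 0^{2} = 0$)
$H{\left(-5 \right)} - 143 = 0 - 143 = -143$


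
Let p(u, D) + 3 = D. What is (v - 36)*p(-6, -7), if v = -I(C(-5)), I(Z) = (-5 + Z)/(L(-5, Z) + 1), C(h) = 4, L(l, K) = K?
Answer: 358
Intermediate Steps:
p(u, D) = -3 + D
I(Z) = (-5 + Z)/(1 + Z) (I(Z) = (-5 + Z)/(Z + 1) = (-5 + Z)/(1 + Z))
v = ⅕ (v = -(-5 + 4)/(1 + 4) = -(-1)/5 = -1*(-⅕) = ⅕ ≈ 0.20000)
(v - 36)*p(-6, -7) = (⅕ - 36)*(-3 - 7) = -179/5*(-10) = 358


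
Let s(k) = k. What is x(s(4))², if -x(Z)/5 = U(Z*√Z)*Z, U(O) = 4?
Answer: 6400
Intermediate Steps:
x(Z) = -20*Z
x(s(4))² = (-20*4)² = (-80)² = 6400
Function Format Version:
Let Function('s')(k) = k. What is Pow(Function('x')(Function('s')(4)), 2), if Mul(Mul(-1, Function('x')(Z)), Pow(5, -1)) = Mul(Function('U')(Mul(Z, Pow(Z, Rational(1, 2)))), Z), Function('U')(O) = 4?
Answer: 6400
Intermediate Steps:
Function('x')(Z) = Mul(-20, Z) (Function('x')(Z) = Mul(-5, Mul(4, Z)) = Mul(-20, Z))
Pow(Function('x')(Function('s')(4)), 2) = Pow(Mul(-20, 4), 2) = Pow(-80, 2) = 6400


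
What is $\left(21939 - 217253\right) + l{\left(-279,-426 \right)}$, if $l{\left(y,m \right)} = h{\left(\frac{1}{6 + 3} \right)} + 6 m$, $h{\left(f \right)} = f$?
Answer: $- \frac{1780829}{9} \approx -1.9787 \cdot 10^{5}$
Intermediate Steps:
$l{\left(y,m \right)} = \frac{1}{9} + 6 m$ ($l{\left(y,m \right)} = \frac{1}{6 + 3} + 6 m = \frac{1}{9} + 6 m$)
$\left(21939 - 217253\right) + l{\left(-279,-426 \right)} = \left(21939 - 217253\right) + \left(\frac{1}{9} + 6 \left(-426\right)\right) = -195314 + \left(\frac{1}{9} - 2556\right) = -195314 - \frac{23003}{9} = - \frac{1780829}{9}$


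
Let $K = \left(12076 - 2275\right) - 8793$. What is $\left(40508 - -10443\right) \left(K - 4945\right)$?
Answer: $-200594087$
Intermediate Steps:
$K = 1008$ ($K = 9801 - 8793 = 1008$)
$\left(40508 - -10443\right) \left(K - 4945\right) = \left(40508 - -10443\right) \left(1008 - 4945\right) = \left(40508 + 10443\right) \left(-3937\right) = 50951 \left(-3937\right) = -200594087$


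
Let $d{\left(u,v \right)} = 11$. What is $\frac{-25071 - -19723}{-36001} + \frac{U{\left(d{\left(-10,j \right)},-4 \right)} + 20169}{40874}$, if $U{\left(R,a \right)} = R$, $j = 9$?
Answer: $\frac{67506738}{105107491} \approx 0.64226$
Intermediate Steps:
$\frac{-25071 - -19723}{-36001} + \frac{U{\left(d{\left(-10,j \right)},-4 \right)} + 20169}{40874} = \frac{-25071 - -19723}{-36001} + \frac{11 + 20169}{40874} = \left(-25071 + 19723\right) \left(- \frac{1}{36001}\right) + 20180 \cdot \frac{1}{40874} = \left(-5348\right) \left(- \frac{1}{36001}\right) + \frac{10090}{20437} = \frac{764}{5143} + \frac{10090}{20437} = \frac{67506738}{105107491}$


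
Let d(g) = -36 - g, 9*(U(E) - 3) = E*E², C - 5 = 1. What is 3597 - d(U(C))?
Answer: 3660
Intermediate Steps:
C = 6 (C = 5 + 1 = 6)
U(E) = 3 + E³/9 (U(E) = 3 + (E*E²)/9 = 3 + E³/9)
3597 - d(U(C)) = 3597 - (-36 - (3 + (⅑)*6³)) = 3597 - (-36 - (3 + (⅑)*216)) = 3597 - (-36 - (3 + 24)) = 3597 - (-36 - 1*27) = 3597 - (-36 - 27) = 3597 - 1*(-63) = 3597 + 63 = 3660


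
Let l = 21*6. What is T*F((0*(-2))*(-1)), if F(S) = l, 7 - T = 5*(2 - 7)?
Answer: 4032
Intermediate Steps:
T = 32 (T = 7 - 5*(2 - 7) = 7 - 5*(-5) = 7 - 1*(-25) = 7 + 25 = 32)
l = 126
F(S) = 126
T*F((0*(-2))*(-1)) = 32*126 = 4032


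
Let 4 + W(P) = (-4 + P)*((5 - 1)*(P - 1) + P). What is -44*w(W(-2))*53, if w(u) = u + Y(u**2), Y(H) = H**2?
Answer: -95518906560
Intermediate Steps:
W(P) = -4 + (-4 + P)*(-4 + 5*P) (W(P) = -4 + (-4 + P)*((5 - 1)*(P - 1) + P) = -4 + (-4 + P)*(4*(-1 + P) + P) = -4 + (-4 + P)*((-4 + 4*P) + P) = -4 + (-4 + P)*(-4 + 5*P))
w(u) = u + u**4 (w(u) = u + (u**2)**2 = u + u**4)
-44*w(W(-2))*53 = -44*((12 - 24*(-2) + 5*(-2)**2) + (12 - 24*(-2) + 5*(-2)**2)**4)*53 = -44*((12 + 48 + 5*4) + (12 + 48 + 5*4)**4)*53 = -44*((12 + 48 + 20) + (12 + 48 + 20)**4)*53 = -44*(80 + 80**4)*53 = -44*(80 + 40960000)*53 = -44*40960080*53 = -1802243520*53 = -95518906560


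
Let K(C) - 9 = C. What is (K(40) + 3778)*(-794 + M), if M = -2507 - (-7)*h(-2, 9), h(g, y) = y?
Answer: -12391826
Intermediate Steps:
K(C) = 9 + C
M = -2444 (M = -2507 - (-7)*9 = -2507 - 1*(-63) = -2507 + 63 = -2444)
(K(40) + 3778)*(-794 + M) = ((9 + 40) + 3778)*(-794 - 2444) = (49 + 3778)*(-3238) = 3827*(-3238) = -12391826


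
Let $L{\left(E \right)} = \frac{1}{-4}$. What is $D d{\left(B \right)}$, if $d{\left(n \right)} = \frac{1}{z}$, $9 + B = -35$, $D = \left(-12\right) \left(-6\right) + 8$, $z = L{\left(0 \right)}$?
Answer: $-320$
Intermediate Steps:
$L{\left(E \right)} = - \frac{1}{4}$
$z = - \frac{1}{4} \approx -0.25$
$D = 80$ ($D = 72 + 8 = 80$)
$B = -44$ ($B = -9 - 35 = -44$)
$d{\left(n \right)} = -4$ ($d{\left(n \right)} = \frac{1}{- \frac{1}{4}} = -4$)
$D d{\left(B \right)} = 80 \left(-4\right) = -320$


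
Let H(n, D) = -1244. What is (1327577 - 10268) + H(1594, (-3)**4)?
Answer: 1316065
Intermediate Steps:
(1327577 - 10268) + H(1594, (-3)**4) = (1327577 - 10268) - 1244 = 1317309 - 1244 = 1316065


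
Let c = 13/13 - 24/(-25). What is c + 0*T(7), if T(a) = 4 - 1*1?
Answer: 49/25 ≈ 1.9600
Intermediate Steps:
T(a) = 3 (T(a) = 4 - 1 = 3)
c = 49/25 (c = 13*(1/13) - 24*(-1/25) = 1 + 24/25 = 49/25 ≈ 1.9600)
c + 0*T(7) = 49/25 + 0*3 = 49/25 + 0 = 49/25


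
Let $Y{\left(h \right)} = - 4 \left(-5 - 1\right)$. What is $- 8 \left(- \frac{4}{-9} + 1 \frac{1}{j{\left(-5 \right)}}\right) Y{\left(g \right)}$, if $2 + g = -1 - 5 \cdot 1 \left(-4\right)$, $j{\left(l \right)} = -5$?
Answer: $- \frac{704}{15} \approx -46.933$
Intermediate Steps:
$g = 17$ ($g = -2 - \left(1 + 5 \cdot 1 \left(-4\right)\right) = -2 - \left(1 + 5 \left(-4\right)\right) = -2 - -19 = -2 + \left(-1 + 20\right) = -2 + 19 = 17$)
$Y{\left(h \right)} = 24$ ($Y{\left(h \right)} = \left(-4\right) \left(-6\right) = 24$)
$- 8 \left(- \frac{4}{-9} + 1 \frac{1}{j{\left(-5 \right)}}\right) Y{\left(g \right)} = - 8 \left(- \frac{4}{-9} + 1 \frac{1}{-5}\right) 24 = - 8 \left(\left(-4\right) \left(- \frac{1}{9}\right) + 1 \left(- \frac{1}{5}\right)\right) 24 = - 8 \left(\frac{4}{9} - \frac{1}{5}\right) 24 = \left(-8\right) \frac{11}{45} \cdot 24 = \left(- \frac{88}{45}\right) 24 = - \frac{704}{15}$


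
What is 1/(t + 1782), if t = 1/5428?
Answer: 5428/9672697 ≈ 0.00056117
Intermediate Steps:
t = 1/5428 ≈ 0.00018423
1/(t + 1782) = 1/(1/5428 + 1782) = 1/(9672697/5428) = 5428/9672697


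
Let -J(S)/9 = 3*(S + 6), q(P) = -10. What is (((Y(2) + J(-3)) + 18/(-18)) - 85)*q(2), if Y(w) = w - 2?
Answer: 1670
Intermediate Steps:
J(S) = -162 - 27*S (J(S) = -27*(S + 6) = -27*(6 + S) = -9*(18 + 3*S) = -162 - 27*S)
Y(w) = -2 + w
(((Y(2) + J(-3)) + 18/(-18)) - 85)*q(2) = ((((-2 + 2) + (-162 - 27*(-3))) + 18/(-18)) - 85)*(-10) = (((0 + (-162 + 81)) + 18*(-1/18)) - 85)*(-10) = (((0 - 81) - 1) - 85)*(-10) = ((-81 - 1) - 85)*(-10) = (-82 - 85)*(-10) = -167*(-10) = 1670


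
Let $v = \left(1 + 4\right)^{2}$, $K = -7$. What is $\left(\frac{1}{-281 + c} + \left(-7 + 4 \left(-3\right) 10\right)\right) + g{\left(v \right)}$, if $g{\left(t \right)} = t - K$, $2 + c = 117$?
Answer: $- \frac{15771}{166} \approx -95.006$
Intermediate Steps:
$c = 115$ ($c = -2 + 117 = 115$)
$v = 25$ ($v = 5^{2} = 25$)
$g{\left(t \right)} = 7 + t$ ($g{\left(t \right)} = t - -7 = t + 7 = 7 + t$)
$\left(\frac{1}{-281 + c} + \left(-7 + 4 \left(-3\right) 10\right)\right) + g{\left(v \right)} = \left(\frac{1}{-281 + 115} + \left(-7 + 4 \left(-3\right) 10\right)\right) + \left(7 + 25\right) = \left(\frac{1}{-166} - 127\right) + 32 = \left(- \frac{1}{166} - 127\right) + 32 = - \frac{21083}{166} + 32 = - \frac{15771}{166}$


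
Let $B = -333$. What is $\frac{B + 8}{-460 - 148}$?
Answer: $\frac{325}{608} \approx 0.53454$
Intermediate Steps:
$\frac{B + 8}{-460 - 148} = \frac{-333 + 8}{-460 - 148} = - \frac{325}{-608} = \left(-325\right) \left(- \frac{1}{608}\right) = \frac{325}{608}$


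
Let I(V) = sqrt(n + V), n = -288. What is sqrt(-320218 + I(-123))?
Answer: sqrt(-320218 + I*sqrt(411)) ≈ 0.018 + 565.88*I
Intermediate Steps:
I(V) = sqrt(-288 + V)
sqrt(-320218 + I(-123)) = sqrt(-320218 + sqrt(-288 - 123)) = sqrt(-320218 + sqrt(-411)) = sqrt(-320218 + I*sqrt(411))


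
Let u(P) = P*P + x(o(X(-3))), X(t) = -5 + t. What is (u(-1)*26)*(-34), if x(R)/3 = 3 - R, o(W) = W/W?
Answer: -6188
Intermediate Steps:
o(W) = 1
x(R) = 9 - 3*R (x(R) = 3*(3 - R) = 9 - 3*R)
u(P) = 6 + P² (u(P) = P*P + (9 - 3*1) = P² + (9 - 3) = P² + 6 = 6 + P²)
(u(-1)*26)*(-34) = ((6 + (-1)²)*26)*(-34) = ((6 + 1)*26)*(-34) = (7*26)*(-34) = 182*(-34) = -6188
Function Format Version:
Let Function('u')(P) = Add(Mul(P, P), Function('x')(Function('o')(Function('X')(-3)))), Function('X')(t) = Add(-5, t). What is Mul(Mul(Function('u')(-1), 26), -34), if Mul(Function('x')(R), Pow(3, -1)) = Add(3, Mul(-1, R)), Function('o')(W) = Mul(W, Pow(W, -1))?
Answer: -6188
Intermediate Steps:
Function('o')(W) = 1
Function('x')(R) = Add(9, Mul(-3, R)) (Function('x')(R) = Mul(3, Add(3, Mul(-1, R))) = Add(9, Mul(-3, R)))
Function('u')(P) = Add(6, Pow(P, 2)) (Function('u')(P) = Add(Mul(P, P), Add(9, Mul(-3, 1))) = Add(Pow(P, 2), Add(9, -3)) = Add(Pow(P, 2), 6) = Add(6, Pow(P, 2)))
Mul(Mul(Function('u')(-1), 26), -34) = Mul(Mul(Add(6, Pow(-1, 2)), 26), -34) = Mul(Mul(Add(6, 1), 26), -34) = Mul(Mul(7, 26), -34) = Mul(182, -34) = -6188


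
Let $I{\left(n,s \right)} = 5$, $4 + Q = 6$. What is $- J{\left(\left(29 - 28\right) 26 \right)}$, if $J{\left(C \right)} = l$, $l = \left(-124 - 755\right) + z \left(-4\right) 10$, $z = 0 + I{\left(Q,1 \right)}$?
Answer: $1079$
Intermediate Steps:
$Q = 2$ ($Q = -4 + 6 = 2$)
$z = 5$ ($z = 0 + 5 = 5$)
$l = -1079$ ($l = \left(-124 - 755\right) + 5 \left(-4\right) 10 = \left(-124 - 755\right) - 200 = -879 - 200 = -1079$)
$J{\left(C \right)} = -1079$
$- J{\left(\left(29 - 28\right) 26 \right)} = \left(-1\right) \left(-1079\right) = 1079$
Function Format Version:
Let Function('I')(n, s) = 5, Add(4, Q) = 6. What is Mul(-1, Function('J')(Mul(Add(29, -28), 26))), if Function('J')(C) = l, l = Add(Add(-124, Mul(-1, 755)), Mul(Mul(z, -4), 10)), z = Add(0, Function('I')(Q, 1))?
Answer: 1079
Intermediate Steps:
Q = 2 (Q = Add(-4, 6) = 2)
z = 5 (z = Add(0, 5) = 5)
l = -1079 (l = Add(Add(-124, Mul(-1, 755)), Mul(Mul(5, -4), 10)) = Add(Add(-124, -755), Mul(-20, 10)) = Add(-879, -200) = -1079)
Function('J')(C) = -1079
Mul(-1, Function('J')(Mul(Add(29, -28), 26))) = Mul(-1, -1079) = 1079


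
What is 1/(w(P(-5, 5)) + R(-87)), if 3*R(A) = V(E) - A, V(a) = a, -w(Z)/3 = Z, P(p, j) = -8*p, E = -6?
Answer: -1/93 ≈ -0.010753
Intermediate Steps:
w(Z) = -3*Z
R(A) = -2 - A/3 (R(A) = (-6 - A)/3 = -2 - A/3)
1/(w(P(-5, 5)) + R(-87)) = 1/(-(-24)*(-5) + (-2 - 1/3*(-87))) = 1/(-3*40 + (-2 + 29)) = 1/(-120 + 27) = 1/(-93) = -1/93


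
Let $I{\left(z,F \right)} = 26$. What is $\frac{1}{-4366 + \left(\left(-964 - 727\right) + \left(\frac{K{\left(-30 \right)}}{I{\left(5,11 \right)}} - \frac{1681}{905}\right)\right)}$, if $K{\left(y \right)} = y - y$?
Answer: $- \frac{905}{5483266} \approx -0.00016505$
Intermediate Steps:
$K{\left(y \right)} = 0$
$\frac{1}{-4366 + \left(\left(-964 - 727\right) + \left(\frac{K{\left(-30 \right)}}{I{\left(5,11 \right)}} - \frac{1681}{905}\right)\right)} = \frac{1}{-4366 + \left(\left(-964 - 727\right) + \left(\frac{0}{26} - \frac{1681}{905}\right)\right)} = \frac{1}{-4366 + \left(-1691 + \left(0 \cdot \frac{1}{26} - \frac{1681}{905}\right)\right)} = \frac{1}{-4366 + \left(-1691 + \left(0 - \frac{1681}{905}\right)\right)} = \frac{1}{-4366 - \frac{1532036}{905}} = \frac{1}{- \frac{5483266}{905}} = - \frac{905}{5483266}$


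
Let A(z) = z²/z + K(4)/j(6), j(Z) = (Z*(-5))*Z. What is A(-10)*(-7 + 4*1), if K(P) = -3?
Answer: 599/20 ≈ 29.950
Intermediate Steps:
j(Z) = -5*Z² (j(Z) = (-5*Z)*Z = -5*Z²)
A(z) = 1/60 + z (A(z) = z²/z - 3/((-5*6²)) = z - 3/((-5*36)) = z - 3/(-180) = z - 3*(-1/180) = z + 1/60 = 1/60 + z)
A(-10)*(-7 + 4*1) = (1/60 - 10)*(-7 + 4*1) = -599*(-7 + 4)/60 = -599/60*(-3) = 599/20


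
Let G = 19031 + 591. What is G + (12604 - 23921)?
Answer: 8305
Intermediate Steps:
G = 19622
G + (12604 - 23921) = 19622 + (12604 - 23921) = 19622 - 11317 = 8305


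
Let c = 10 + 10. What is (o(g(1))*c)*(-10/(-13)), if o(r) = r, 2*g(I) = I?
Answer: 100/13 ≈ 7.6923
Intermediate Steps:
g(I) = I/2
c = 20
(o(g(1))*c)*(-10/(-13)) = (((½)*1)*20)*(-10/(-13)) = ((½)*20)*(-10*(-1/13)) = 10*(10/13) = 100/13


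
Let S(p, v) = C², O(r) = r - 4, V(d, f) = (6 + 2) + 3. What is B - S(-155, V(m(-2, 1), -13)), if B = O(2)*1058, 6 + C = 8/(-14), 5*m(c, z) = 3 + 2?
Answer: -105800/49 ≈ -2159.2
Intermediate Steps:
m(c, z) = 1 (m(c, z) = (3 + 2)/5 = (⅕)*5 = 1)
V(d, f) = 11 (V(d, f) = 8 + 3 = 11)
C = -46/7 (C = -6 + 8/(-14) = -6 + 8*(-1/14) = -6 - 4/7 = -46/7 ≈ -6.5714)
O(r) = -4 + r
S(p, v) = 2116/49 (S(p, v) = (-46/7)² = 2116/49)
B = -2116 (B = (-4 + 2)*1058 = -2*1058 = -2116)
B - S(-155, V(m(-2, 1), -13)) = -2116 - 1*2116/49 = -2116 - 2116/49 = -105800/49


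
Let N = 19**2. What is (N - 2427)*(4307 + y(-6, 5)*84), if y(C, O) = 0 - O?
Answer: -8030542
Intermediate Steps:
N = 361
y(C, O) = -O
(N - 2427)*(4307 + y(-6, 5)*84) = (361 - 2427)*(4307 - 1*5*84) = -2066*(4307 - 5*84) = -2066*(4307 - 420) = -2066*3887 = -8030542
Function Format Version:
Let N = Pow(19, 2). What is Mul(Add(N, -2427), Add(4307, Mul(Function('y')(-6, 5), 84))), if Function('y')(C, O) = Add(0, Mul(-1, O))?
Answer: -8030542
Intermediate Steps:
N = 361
Function('y')(C, O) = Mul(-1, O)
Mul(Add(N, -2427), Add(4307, Mul(Function('y')(-6, 5), 84))) = Mul(Add(361, -2427), Add(4307, Mul(Mul(-1, 5), 84))) = Mul(-2066, Add(4307, Mul(-5, 84))) = Mul(-2066, Add(4307, -420)) = Mul(-2066, 3887) = -8030542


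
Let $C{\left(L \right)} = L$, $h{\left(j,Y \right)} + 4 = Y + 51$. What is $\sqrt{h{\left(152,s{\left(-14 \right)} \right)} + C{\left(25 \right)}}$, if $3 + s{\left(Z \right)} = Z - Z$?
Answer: $\sqrt{69} \approx 8.3066$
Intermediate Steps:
$s{\left(Z \right)} = -3$ ($s{\left(Z \right)} = -3 + \left(Z - Z\right) = -3 + 0 = -3$)
$h{\left(j,Y \right)} = 47 + Y$ ($h{\left(j,Y \right)} = -4 + \left(Y + 51\right) = -4 + \left(51 + Y\right) = 47 + Y$)
$\sqrt{h{\left(152,s{\left(-14 \right)} \right)} + C{\left(25 \right)}} = \sqrt{\left(47 - 3\right) + 25} = \sqrt{44 + 25} = \sqrt{69}$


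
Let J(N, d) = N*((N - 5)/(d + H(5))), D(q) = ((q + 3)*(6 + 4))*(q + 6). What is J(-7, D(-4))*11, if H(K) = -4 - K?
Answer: -924/29 ≈ -31.862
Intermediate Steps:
D(q) = (6 + q)*(30 + 10*q) (D(q) = ((3 + q)*10)*(6 + q) = (30 + 10*q)*(6 + q) = (6 + q)*(30 + 10*q))
J(N, d) = N*(-5 + N)/(-9 + d) (J(N, d) = N*((N - 5)/(d + (-4 - 1*5))) = N*((-5 + N)/(d + (-4 - 5))) = N*((-5 + N)/(d - 9)) = N*((-5 + N)/(-9 + d)) = N*(-5 + N)/(-9 + d))
J(-7, D(-4))*11 = -7*(-5 - 7)/(-9 + (180 + 10*(-4)² + 90*(-4)))*11 = -7*(-12)/(-9 + (180 + 10*16 - 360))*11 = -7*(-12)/(-9 + (180 + 160 - 360))*11 = -7*(-12)/(-9 - 20)*11 = -7*(-12)/(-29)*11 = -7*(-1/29)*(-12)*11 = -84/29*11 = -924/29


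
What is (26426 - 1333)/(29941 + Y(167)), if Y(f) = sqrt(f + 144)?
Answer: 751309513/896463170 - 25093*sqrt(311)/896463170 ≈ 0.83759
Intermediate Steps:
Y(f) = sqrt(144 + f)
(26426 - 1333)/(29941 + Y(167)) = (26426 - 1333)/(29941 + sqrt(144 + 167)) = 25093/(29941 + sqrt(311))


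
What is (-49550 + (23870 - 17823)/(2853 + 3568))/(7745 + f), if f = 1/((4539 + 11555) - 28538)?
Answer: -3959114635332/618848139959 ≈ -6.3976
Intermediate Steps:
f = -1/12444 (f = 1/(16094 - 28538) = 1/(-12444) = -1/12444 ≈ -8.0360e-5)
(-49550 + (23870 - 17823)/(2853 + 3568))/(7745 + f) = (-49550 + (23870 - 17823)/(2853 + 3568))/(7745 - 1/12444) = (-49550 + 6047/6421)/(96378779/12444) = (-49550 + 6047*(1/6421))*(12444/96378779) = (-49550 + 6047/6421)*(12444/96378779) = -318154503/6421*12444/96378779 = -3959114635332/618848139959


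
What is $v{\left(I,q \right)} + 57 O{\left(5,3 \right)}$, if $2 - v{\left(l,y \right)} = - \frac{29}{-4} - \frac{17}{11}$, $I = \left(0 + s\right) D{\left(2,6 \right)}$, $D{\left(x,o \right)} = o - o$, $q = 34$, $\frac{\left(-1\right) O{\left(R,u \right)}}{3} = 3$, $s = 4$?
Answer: $- \frac{22735}{44} \approx -516.7$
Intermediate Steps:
$O{\left(R,u \right)} = -9$ ($O{\left(R,u \right)} = \left(-3\right) 3 = -9$)
$D{\left(x,o \right)} = 0$
$I = 0$ ($I = \left(0 + 4\right) 0 = 4 \cdot 0 = 0$)
$v{\left(l,y \right)} = - \frac{163}{44}$ ($v{\left(l,y \right)} = 2 - \left(- \frac{29}{-4} - \frac{17}{11}\right) = 2 - \left(\left(-29\right) \left(- \frac{1}{4}\right) - \frac{17}{11}\right) = 2 - \left(\frac{29}{4} - \frac{17}{11}\right) = 2 - \frac{251}{44} = - \frac{163}{44}$)
$v{\left(I,q \right)} + 57 O{\left(5,3 \right)} = - \frac{163}{44} + 57 \left(-9\right) = - \frac{163}{44} - 513 = - \frac{22735}{44}$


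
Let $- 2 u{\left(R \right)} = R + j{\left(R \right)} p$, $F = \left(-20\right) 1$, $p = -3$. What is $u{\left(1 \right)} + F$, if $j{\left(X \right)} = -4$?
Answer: $- \frac{53}{2} \approx -26.5$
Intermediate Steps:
$F = -20$
$u{\left(R \right)} = -6 - \frac{R}{2}$ ($u{\left(R \right)} = - \frac{R - -12}{2} = - \frac{R + 12}{2} = - \frac{12 + R}{2} = -6 - \frac{R}{2}$)
$u{\left(1 \right)} + F = \left(-6 - \frac{1}{2}\right) - 20 = - \frac{13}{2} - 20 = - \frac{53}{2}$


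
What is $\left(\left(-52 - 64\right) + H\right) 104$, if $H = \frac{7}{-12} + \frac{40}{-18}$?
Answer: $- \frac{111202}{9} \approx -12356.0$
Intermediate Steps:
$H = - \frac{101}{36}$ ($H = 7 \left(- \frac{1}{12}\right) + 40 \left(- \frac{1}{18}\right) = - \frac{7}{12} - \frac{20}{9} = - \frac{101}{36} \approx -2.8056$)
$\left(\left(-52 - 64\right) + H\right) 104 = \left(\left(-52 - 64\right) - \frac{101}{36}\right) 104 = \left(-116 - \frac{101}{36}\right) 104 = \left(- \frac{4277}{36}\right) 104 = - \frac{111202}{9}$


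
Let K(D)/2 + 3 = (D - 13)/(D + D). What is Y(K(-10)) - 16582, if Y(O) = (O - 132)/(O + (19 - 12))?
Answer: -548563/33 ≈ -16623.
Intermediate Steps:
K(D) = -6 + (-13 + D)/D (K(D) = -6 + 2*((D - 13)/(D + D)) = -6 + 2*((-13 + D)/((2*D))) = -6 + 2*((-13 + D)*(1/(2*D))) = -6 + 2*((-13 + D)/(2*D)) = -6 + (-13 + D)/D)
Y(O) = (-132 + O)/(7 + O) (Y(O) = (-132 + O)/(O + 7) = (-132 + O)/(7 + O))
Y(K(-10)) - 16582 = (-132 + (-5 - 13/(-10)))/(7 + (-5 - 13/(-10))) - 16582 = (-132 + (-5 - 13*(-⅒)))/(7 + (-5 - 13*(-⅒))) - 16582 = (-132 + (-5 + 13/10))/(7 + (-5 + 13/10)) - 16582 = (-132 - 37/10)/(7 - 37/10) - 16582 = -1357/10/(33/10) - 16582 = (10/33)*(-1357/10) - 16582 = -1357/33 - 16582 = -548563/33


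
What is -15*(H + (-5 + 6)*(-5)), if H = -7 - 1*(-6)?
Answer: 90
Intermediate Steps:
H = -1 (H = -7 + 6 = -1)
-15*(H + (-5 + 6)*(-5)) = -15*(-1 + (-5 + 6)*(-5)) = -15*(-1 + 1*(-5)) = -15*(-1 - 5) = -15*(-6) = 90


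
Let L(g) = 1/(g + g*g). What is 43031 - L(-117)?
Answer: 584016731/13572 ≈ 43031.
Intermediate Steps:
L(g) = 1/(g + g²)
43031 - L(-117) = 43031 - 1/((-117)*(1 - 117)) = 43031 - (-1)/(117*(-116)) = 43031 - (-1)*(-1)/(117*116) = 43031 - 1*1/13572 = 43031 - 1/13572 = 584016731/13572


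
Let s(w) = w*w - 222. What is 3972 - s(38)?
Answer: 2750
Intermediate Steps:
s(w) = -222 + w² (s(w) = w² - 222 = -222 + w²)
3972 - s(38) = 3972 - (-222 + 38²) = 3972 - (-222 + 1444) = 3972 - 1*1222 = 3972 - 1222 = 2750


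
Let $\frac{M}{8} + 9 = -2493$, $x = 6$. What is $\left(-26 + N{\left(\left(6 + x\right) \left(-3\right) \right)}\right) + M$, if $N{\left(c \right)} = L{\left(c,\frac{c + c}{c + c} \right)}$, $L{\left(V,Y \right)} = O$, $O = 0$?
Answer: $-20042$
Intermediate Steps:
$M = -20016$ ($M = -72 + 8 \left(-2493\right) = -72 - 19944 = -20016$)
$L{\left(V,Y \right)} = 0$
$N{\left(c \right)} = 0$
$\left(-26 + N{\left(\left(6 + x\right) \left(-3\right) \right)}\right) + M = \left(-26 + 0\right) - 20016 = -26 - 20016 = -20042$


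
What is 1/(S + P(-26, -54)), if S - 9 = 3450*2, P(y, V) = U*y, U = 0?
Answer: 1/6909 ≈ 0.00014474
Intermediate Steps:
P(y, V) = 0 (P(y, V) = 0*y = 0)
S = 6909 (S = 9 + 3450*2 = 9 + 6900 = 6909)
1/(S + P(-26, -54)) = 1/(6909 + 0) = 1/6909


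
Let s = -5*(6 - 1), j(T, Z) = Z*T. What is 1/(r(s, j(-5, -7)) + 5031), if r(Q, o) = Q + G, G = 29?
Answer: 1/5035 ≈ 0.00019861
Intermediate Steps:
j(T, Z) = T*Z
s = -25 (s = -5*5 = -25)
r(Q, o) = 29 + Q (r(Q, o) = Q + 29 = 29 + Q)
1/(r(s, j(-5, -7)) + 5031) = 1/((29 - 25) + 5031) = 1/(4 + 5031) = 1/5035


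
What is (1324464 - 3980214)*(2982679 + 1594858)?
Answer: -12156793887750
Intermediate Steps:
(1324464 - 3980214)*(2982679 + 1594858) = -2655750*4577537 = -12156793887750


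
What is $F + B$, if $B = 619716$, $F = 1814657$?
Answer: $2434373$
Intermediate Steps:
$F + B = 1814657 + 619716 = 2434373$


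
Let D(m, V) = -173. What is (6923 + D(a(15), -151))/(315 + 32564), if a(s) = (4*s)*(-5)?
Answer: 6750/32879 ≈ 0.20530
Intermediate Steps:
a(s) = -20*s
(6923 + D(a(15), -151))/(315 + 32564) = (6923 - 173)/(315 + 32564) = 6750/32879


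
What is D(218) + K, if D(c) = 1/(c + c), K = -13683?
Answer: -5965787/436 ≈ -13683.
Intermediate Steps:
D(c) = 1/(2*c)
D(218) + K = (1/2)/218 - 13683 = (1/2)*(1/218) - 13683 = 1/436 - 13683 = -5965787/436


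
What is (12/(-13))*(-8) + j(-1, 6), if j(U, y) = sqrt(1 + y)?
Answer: 96/13 + sqrt(7) ≈ 10.030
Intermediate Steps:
(12/(-13))*(-8) + j(-1, 6) = (12/(-13))*(-8) + sqrt(1 + 6) = (12*(-1/13))*(-8) + sqrt(7) = -12/13*(-8) + sqrt(7) = 96/13 + sqrt(7)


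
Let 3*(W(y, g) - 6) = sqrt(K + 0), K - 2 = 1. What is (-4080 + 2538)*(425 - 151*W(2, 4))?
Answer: 741702 + 77614*sqrt(3) ≈ 8.7613e+5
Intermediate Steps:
K = 3 (K = 2 + 1 = 3)
W(y, g) = 6 + sqrt(3)/3 (W(y, g) = 6 + sqrt(3 + 0)/3 = 6 + sqrt(3)/3)
(-4080 + 2538)*(425 - 151*W(2, 4)) = (-4080 + 2538)*(425 - 151*(6 + sqrt(3)/3)) = -1542*(425 + (-906 - 151*sqrt(3)/3)) = -1542*(-481 - 151*sqrt(3)/3) = 741702 + 77614*sqrt(3)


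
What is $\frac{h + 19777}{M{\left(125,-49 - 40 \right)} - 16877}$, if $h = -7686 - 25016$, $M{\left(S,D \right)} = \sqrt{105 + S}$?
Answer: $\frac{218135225}{284832899} + \frac{12925 \sqrt{230}}{284832899} \approx 0.76652$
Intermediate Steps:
$h = -32702$
$\frac{h + 19777}{M{\left(125,-49 - 40 \right)} - 16877} = \frac{-32702 + 19777}{\sqrt{105 + 125} - 16877} = - \frac{12925}{\sqrt{230} - 16877} = - \frac{12925}{-16877 + \sqrt{230}}$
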